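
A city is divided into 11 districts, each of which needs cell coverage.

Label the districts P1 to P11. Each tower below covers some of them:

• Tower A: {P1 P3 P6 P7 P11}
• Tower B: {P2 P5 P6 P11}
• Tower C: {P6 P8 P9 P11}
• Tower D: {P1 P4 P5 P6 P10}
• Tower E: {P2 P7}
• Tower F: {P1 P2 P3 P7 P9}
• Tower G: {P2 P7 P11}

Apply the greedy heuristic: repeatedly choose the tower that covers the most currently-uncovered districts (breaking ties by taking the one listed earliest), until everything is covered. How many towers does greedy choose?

Greedy: pick A (covers 5 new) → pick D (covers 3 new) → pick C (covers 2 new) → pick B (covers 1 new). Total picks: 4.
(The true minimum cover uses only 3 towers, so greedy is not optimal here.)

4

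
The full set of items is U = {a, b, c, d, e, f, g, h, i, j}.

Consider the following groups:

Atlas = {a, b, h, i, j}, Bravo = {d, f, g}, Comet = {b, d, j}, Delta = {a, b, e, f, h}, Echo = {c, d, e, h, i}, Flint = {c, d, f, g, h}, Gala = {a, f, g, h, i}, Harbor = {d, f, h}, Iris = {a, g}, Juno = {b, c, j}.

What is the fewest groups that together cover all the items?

Echo and Gala and Juno together: Echo ∪ Gala ∪ Juno = {a, b, c, d, e, f, g, h, i, j} — every item is covered.
No 2 of the 10 groups cover everything (all 45 combinations miss at least one item), so 3 is optimal.

3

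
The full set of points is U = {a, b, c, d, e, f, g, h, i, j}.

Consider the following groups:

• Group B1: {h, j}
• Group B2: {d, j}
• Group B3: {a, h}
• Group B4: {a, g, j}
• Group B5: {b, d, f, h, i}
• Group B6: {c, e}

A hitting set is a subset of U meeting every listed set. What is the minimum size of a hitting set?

3

The 3 points {e, h, j} hit every group.
The groups B4, B5, B6 are pairwise disjoint, so any hitting set needs a separate point for each — at least 3. Hence 3 is optimal.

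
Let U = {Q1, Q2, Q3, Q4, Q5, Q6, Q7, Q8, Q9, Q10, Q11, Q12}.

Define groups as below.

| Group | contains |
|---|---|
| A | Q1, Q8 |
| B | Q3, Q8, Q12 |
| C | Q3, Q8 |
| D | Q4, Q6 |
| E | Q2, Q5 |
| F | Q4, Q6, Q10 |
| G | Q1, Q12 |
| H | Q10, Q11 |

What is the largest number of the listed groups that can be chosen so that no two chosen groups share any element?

C, D, E, G, H are pairwise disjoint (C={Q3,Q8}; D={Q4,Q6}; E={Q2,Q5}; G={Q1,Q12}; H={Q10,Q11}).
Every remaining group overlaps one of these, and no 6 of the listed groups are pairwise disjoint, so 5 is the maximum.

5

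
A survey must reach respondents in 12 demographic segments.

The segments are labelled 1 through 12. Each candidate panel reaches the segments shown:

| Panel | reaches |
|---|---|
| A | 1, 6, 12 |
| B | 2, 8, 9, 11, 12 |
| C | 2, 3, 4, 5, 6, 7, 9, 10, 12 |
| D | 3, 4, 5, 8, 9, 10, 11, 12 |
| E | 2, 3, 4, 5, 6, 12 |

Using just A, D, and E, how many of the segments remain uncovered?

1

Union of A, D, E = {1, 2, 3, 4, 5, 6, 8, 9, 10, 11, 12}.
Not covered: 7 — 1 segment.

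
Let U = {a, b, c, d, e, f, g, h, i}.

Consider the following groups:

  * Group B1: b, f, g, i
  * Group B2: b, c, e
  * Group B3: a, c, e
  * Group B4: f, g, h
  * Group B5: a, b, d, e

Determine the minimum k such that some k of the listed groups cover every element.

B1, B3, B4, and B5 cover everything between them: the union {a, b, c, d, e, f, g, h, i} is all of U.
No 3 of the 5 groups cover everything (all 10 combinations miss at least one element), so 4 is optimal.

4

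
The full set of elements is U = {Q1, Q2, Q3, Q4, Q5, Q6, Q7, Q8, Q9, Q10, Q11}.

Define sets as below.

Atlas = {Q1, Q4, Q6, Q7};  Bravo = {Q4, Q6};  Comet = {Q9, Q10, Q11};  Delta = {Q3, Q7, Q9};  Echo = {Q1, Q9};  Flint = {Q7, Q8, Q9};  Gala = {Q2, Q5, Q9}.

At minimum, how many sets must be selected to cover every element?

5

Atlas and Comet and Delta and Flint and Gala together: Atlas ∪ Comet ∪ Delta ∪ Flint ∪ Gala = {Q1, Q2, Q3, Q4, Q5, Q6, Q7, Q8, Q9, Q10, Q11} — every element is covered.
No 4 of the 7 sets cover everything (all 35 combinations miss at least one element), so 5 is optimal.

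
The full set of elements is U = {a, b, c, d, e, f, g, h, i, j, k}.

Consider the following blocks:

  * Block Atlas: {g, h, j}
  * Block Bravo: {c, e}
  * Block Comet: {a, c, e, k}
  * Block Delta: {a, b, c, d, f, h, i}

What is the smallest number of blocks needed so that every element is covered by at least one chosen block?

Atlas and Comet and Delta together: Atlas ∪ Comet ∪ Delta = {a, b, c, d, e, f, g, h, i, j, k} — every element is covered.
Only Delta contains b, so Delta is forced; the remaining 4 elements need at least 2 more blocks (each remaining block adds at most 2) — so at least 3 blocks are needed, and 3 is optimal.

3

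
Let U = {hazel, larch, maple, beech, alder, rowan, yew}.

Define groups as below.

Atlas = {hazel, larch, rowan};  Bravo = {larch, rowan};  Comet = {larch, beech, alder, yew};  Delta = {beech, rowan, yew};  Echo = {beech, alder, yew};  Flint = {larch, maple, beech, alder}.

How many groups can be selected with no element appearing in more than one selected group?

2

Bravo, Echo are pairwise disjoint (Bravo={larch,rowan}; Echo={beech,alder,yew}).
Every remaining group overlaps one of these, and no 3 of the listed groups are pairwise disjoint, so 2 is the maximum.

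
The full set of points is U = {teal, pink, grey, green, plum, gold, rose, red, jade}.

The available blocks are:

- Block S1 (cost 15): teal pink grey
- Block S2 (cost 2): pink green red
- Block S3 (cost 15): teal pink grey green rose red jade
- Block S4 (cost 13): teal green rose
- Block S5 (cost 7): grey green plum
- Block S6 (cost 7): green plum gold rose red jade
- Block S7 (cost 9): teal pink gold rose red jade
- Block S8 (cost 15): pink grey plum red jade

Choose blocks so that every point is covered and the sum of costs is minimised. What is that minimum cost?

16

S5, S7 together cover every point (S5 ∪ S7 = {teal, pink, grey, green, plum, gold, rose, red, jade}); total cost 7 + 9 = 16.
The greedy pick S2, S6, S5, S7 costs 25; no covering selection beats 16.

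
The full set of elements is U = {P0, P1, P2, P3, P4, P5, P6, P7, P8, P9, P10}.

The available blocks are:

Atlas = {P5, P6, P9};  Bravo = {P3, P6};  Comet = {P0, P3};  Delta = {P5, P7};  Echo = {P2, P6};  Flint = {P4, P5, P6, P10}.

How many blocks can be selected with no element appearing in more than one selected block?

3

Comet, Delta, Echo are pairwise disjoint (Comet={P0,P3}; Delta={P5,P7}; Echo={P2,P6}).
Every remaining block overlaps one of these, and no 4 of the listed blocks are pairwise disjoint, so 3 is the maximum.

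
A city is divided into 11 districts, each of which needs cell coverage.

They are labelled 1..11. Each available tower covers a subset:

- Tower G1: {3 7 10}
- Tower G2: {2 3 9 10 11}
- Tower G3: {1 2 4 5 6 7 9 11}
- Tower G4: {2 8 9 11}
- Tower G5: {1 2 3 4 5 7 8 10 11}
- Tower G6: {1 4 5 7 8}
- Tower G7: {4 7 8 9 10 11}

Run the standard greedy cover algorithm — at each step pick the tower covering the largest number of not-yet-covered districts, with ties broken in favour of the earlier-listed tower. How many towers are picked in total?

Greedy: pick G5 (covers 9 new) → pick G3 (covers 2 new). Total picks: 2.

2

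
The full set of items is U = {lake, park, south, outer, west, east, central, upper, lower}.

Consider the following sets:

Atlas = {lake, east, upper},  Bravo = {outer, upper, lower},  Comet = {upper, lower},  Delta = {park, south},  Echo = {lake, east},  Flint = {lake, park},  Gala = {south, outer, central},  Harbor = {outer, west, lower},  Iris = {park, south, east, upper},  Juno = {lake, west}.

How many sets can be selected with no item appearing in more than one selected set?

Comet, Flint, Gala are pairwise disjoint (Comet={upper,lower}; Flint={lake,park}; Gala={south,outer,central}).
Every remaining set overlaps one of these, and no 4 of the listed sets are pairwise disjoint, so 3 is the maximum.

3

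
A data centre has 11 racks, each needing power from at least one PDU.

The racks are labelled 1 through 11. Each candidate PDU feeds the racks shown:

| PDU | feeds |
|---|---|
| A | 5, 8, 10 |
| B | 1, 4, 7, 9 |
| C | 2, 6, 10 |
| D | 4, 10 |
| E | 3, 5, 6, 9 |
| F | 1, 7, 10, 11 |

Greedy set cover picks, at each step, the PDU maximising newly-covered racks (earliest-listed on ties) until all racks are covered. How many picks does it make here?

Greedy: pick B (covers 4 new) → pick A (covers 3 new) → pick C (covers 2 new) → pick E (covers 1 new) → pick F (covers 1 new). Total picks: 5.

5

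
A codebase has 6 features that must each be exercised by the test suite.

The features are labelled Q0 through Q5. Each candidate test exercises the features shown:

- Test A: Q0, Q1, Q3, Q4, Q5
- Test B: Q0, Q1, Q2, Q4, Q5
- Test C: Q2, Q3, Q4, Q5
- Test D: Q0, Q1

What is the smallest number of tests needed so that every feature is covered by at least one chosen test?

2

Take {A, B}. Their union is {Q0, Q1, Q2, Q3, Q4, Q5}, which is all 6 features.
No single test has all 6 features (the largest, A, has 5), so 2 is optimal.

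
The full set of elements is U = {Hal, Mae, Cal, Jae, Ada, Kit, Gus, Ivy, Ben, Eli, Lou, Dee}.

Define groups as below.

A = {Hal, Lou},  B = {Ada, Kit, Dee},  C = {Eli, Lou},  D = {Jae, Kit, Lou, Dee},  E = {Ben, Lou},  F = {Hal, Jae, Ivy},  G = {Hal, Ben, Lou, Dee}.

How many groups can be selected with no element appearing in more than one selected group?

B, E, F are pairwise disjoint (B={Ada,Kit,Dee}; E={Ben,Lou}; F={Hal,Jae,Ivy}).
Every remaining group overlaps one of these, and no 4 of the listed groups are pairwise disjoint, so 3 is the maximum.

3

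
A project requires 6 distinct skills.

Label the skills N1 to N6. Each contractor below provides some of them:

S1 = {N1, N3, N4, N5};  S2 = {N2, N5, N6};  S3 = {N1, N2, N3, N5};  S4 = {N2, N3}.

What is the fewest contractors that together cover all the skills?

2

S1 and S2 together: S1 ∪ S2 = {N1, N2, N3, N4, N5, N6} — every skill is covered.
No single contractor has all 6 skills (the largest, S1, has 4), so 2 is optimal.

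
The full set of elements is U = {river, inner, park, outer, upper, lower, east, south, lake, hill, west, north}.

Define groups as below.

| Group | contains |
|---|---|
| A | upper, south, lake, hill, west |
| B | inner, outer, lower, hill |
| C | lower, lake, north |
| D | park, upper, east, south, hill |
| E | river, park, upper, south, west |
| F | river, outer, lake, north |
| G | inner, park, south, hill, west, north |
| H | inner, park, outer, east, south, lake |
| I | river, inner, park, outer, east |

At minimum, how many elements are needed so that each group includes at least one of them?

Take T = {park, lower, lake}. Each listed group contains at least one of these, so T is a hitting set of size 3.
No choice of 2 elements meets every group, so 3 is the minimum.

3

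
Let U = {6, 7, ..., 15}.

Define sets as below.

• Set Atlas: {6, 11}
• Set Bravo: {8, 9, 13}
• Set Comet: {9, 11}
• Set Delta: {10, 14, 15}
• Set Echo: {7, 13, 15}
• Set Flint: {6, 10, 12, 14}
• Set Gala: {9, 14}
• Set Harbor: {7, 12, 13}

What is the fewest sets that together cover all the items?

4

Take {Atlas, Bravo, Echo, Flint}. Their union is {6, 7, 8, 9, 10, 11, 12, 13, 14, 15}, which is all 10 items.
No 3 of the 8 sets cover everything (all 56 combinations miss at least one item), so 4 is optimal.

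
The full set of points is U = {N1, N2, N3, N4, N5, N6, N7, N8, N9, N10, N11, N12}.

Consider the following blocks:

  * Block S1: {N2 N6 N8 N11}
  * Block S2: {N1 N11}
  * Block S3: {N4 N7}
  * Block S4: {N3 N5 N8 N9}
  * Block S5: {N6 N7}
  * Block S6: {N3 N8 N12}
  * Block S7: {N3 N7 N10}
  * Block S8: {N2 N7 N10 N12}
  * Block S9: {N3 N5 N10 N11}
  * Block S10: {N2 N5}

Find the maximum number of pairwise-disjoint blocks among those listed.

S2, S3, S6, S10 are pairwise disjoint (S2={N1,N11}; S3={N4,N7}; S6={N3,N8,N12}; S10={N2,N5}).
Every remaining block overlaps one of these, and no 5 of the listed blocks are pairwise disjoint, so 4 is the maximum.

4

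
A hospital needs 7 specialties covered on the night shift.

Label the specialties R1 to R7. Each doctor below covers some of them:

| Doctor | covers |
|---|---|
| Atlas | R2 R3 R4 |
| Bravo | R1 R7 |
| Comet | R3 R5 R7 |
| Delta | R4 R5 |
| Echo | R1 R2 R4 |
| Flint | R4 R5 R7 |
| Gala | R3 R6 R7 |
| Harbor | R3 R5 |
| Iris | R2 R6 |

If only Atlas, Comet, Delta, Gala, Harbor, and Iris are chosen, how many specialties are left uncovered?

1

Union of Atlas, Comet, Delta, Gala, Harbor, Iris = {R2, R3, R4, R5, R6, R7}.
Not covered: R1 — 1 specialty.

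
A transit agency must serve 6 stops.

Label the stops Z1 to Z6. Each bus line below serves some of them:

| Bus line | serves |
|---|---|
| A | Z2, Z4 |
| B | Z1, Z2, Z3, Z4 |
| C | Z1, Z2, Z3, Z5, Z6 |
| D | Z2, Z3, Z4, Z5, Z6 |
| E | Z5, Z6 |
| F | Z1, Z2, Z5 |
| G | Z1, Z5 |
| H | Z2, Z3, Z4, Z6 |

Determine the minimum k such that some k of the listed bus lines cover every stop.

2

Take {D, G}. Their union is {Z1, Z2, Z3, Z4, Z5, Z6}, which is all 6 stops.
No single bus line has all 6 stops (the largest, C, has 5), so 2 is optimal.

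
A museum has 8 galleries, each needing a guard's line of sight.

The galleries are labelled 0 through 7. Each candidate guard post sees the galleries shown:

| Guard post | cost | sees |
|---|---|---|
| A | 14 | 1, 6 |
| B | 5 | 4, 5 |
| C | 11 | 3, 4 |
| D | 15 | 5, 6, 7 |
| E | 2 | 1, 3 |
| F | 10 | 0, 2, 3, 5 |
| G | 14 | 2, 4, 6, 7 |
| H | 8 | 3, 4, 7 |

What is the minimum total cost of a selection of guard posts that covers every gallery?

26

E, F, G together cover every gallery (E ∪ F ∪ G = {0, 1, 2, 3, 4, 5, 6, 7}); total cost 2 + 10 + 14 = 26.
The greedy pick E, B, G, F costs 31; no covering selection beats 26.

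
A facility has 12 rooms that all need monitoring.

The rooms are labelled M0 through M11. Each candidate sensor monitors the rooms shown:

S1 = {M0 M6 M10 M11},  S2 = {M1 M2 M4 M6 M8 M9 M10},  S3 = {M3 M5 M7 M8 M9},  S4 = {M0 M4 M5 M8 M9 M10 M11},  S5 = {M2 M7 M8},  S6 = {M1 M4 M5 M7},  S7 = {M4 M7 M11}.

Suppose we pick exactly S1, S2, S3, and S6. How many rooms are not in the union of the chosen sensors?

0

Union of S1, S2, S3, S6 = {M0, M1, M2, M3, M4, M5, M6, M7, M8, M9, M10, M11} — that's every room, so 0 are uncovered.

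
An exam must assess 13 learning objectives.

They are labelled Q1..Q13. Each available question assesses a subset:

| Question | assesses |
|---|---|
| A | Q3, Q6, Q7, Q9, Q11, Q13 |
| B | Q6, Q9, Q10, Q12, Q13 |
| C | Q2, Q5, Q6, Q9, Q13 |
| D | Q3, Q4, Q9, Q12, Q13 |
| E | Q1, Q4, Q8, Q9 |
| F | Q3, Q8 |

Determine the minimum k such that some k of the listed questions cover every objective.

Take {A, B, C, E}. Their union is {Q1, Q2, Q3, Q4, Q5, Q6, Q7, Q8, Q9, Q10, Q11, Q12, Q13}, which is all 13 objectives.
Only C contains Q2, so C is forced; the remaining 8 objectives need at least 3 more questions (each remaining question adds at most 3) — so at least 4 questions are needed, and 4 is optimal.

4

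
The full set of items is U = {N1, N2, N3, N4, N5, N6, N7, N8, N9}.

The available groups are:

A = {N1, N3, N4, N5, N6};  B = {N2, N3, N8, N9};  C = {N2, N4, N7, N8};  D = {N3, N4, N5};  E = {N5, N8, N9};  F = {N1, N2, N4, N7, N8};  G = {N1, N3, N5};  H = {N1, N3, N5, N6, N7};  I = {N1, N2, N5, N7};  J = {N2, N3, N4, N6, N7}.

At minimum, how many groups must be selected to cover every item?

Take {B, C, H}. Their union is {N1, N2, N3, N4, N5, N6, N7, N8, N9}, which is all 9 items.
No 2 of the 10 groups cover everything (all 45 combinations miss at least one item), so 3 is optimal.

3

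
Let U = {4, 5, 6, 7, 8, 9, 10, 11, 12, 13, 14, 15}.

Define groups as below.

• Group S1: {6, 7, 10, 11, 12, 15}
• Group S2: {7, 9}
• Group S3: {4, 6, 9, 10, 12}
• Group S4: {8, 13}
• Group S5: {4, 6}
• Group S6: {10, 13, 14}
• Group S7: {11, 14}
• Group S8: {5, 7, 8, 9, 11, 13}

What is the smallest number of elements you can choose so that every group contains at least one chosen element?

4

The 4 elements {4, 9, 11, 13} hit every group.
The groups S2, S4, S5, S7 are pairwise disjoint, so any hitting set needs a separate element for each — at least 4. Hence 4 is optimal.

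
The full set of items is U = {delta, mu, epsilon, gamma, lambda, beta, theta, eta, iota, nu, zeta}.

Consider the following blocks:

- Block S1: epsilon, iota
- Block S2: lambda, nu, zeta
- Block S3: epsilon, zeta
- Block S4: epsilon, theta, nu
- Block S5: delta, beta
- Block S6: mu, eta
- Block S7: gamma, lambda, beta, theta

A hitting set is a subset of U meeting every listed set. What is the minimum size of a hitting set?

H = {delta, mu, epsilon, lambda} meets every block (each contains at least one member of H), and |H| = 4.
The blocks S1, S2, S5, S6 are pairwise disjoint, so any hitting set needs a separate item for each — at least 4. Hence 4 is optimal.

4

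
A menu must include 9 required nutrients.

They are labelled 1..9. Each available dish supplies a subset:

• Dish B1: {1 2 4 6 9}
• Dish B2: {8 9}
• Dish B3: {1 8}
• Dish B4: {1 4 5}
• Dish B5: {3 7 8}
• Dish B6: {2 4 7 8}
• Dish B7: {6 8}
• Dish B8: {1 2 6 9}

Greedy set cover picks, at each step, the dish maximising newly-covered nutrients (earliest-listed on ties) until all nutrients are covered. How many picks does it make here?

Greedy: pick B1 (covers 5 new) → pick B5 (covers 3 new) → pick B4 (covers 1 new). Total picks: 3.

3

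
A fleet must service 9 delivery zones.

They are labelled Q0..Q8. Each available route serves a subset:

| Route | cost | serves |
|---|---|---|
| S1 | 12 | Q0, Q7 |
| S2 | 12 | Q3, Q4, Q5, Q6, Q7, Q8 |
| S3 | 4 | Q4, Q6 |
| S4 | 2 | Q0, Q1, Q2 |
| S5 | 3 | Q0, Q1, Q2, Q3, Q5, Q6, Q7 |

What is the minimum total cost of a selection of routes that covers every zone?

S2, S4 together cover every zone (S2 ∪ S4 = {Q0, Q1, Q2, Q3, Q4, Q5, Q6, Q7, Q8}); total cost 12 + 2 = 14.
The greedy pick S5, S3, S2 costs 19; no covering selection beats 14.

14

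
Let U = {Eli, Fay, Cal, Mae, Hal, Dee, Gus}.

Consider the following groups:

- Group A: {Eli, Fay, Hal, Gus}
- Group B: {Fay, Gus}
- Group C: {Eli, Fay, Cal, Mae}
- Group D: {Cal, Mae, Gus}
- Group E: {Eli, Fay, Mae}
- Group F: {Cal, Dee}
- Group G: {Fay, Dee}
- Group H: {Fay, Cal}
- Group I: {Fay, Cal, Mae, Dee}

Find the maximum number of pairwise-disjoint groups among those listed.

2

E, F are pairwise disjoint (E={Eli,Fay,Mae}; F={Cal,Dee}).
Every remaining group overlaps one of these, and no 3 of the listed groups are pairwise disjoint, so 2 is the maximum.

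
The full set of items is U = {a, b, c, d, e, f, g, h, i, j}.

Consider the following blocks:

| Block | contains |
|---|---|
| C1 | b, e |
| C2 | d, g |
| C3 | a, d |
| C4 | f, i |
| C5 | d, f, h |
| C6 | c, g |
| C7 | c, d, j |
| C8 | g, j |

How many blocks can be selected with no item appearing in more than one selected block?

4

C1, C3, C4, C8 are pairwise disjoint (C1={b,e}; C3={a,d}; C4={f,i}; C8={g,j}).
Every remaining block overlaps one of these, and no 5 of the listed blocks are pairwise disjoint, so 4 is the maximum.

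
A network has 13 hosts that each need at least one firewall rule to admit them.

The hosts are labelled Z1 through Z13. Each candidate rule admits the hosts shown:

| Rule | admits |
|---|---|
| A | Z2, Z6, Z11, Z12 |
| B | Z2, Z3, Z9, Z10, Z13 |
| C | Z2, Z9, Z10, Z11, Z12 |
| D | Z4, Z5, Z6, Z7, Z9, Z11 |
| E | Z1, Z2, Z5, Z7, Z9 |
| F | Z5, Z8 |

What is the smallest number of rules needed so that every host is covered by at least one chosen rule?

B and C and D and E and F together: B ∪ C ∪ D ∪ E ∪ F = {Z1, Z2, Z3, Z4, Z5, Z6, Z7, Z8, Z9, Z10, Z11, Z12, Z13} — every host is covered.
No 4 of the 6 rules cover everything (all 15 combinations miss at least one host), so 5 is optimal.

5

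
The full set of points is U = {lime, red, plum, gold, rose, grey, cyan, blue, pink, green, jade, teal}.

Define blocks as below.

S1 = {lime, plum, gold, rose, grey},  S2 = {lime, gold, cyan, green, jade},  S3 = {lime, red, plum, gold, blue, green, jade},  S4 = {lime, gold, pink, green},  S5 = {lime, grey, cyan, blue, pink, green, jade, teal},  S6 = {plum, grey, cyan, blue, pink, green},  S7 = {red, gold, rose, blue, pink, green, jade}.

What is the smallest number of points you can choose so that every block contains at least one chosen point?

The 2 points {plum, green} hit every block.
No single point lies in every block, so at least 2 are needed and 2 is optimal.

2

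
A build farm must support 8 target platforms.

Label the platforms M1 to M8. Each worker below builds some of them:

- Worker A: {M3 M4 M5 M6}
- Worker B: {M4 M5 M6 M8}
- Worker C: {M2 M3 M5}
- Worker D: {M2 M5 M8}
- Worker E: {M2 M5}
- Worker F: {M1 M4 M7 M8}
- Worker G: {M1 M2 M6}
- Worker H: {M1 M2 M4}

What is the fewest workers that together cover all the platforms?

3

Take {A, F, H}. Their union is {M1, M2, M3, M4, M5, M6, M7, M8}, which is all 8 platforms.
Only F contains M7, so F is forced; the remaining 4 platforms need at least 2 more workers (each remaining worker adds at most 3) — so at least 3 workers are needed, and 3 is optimal.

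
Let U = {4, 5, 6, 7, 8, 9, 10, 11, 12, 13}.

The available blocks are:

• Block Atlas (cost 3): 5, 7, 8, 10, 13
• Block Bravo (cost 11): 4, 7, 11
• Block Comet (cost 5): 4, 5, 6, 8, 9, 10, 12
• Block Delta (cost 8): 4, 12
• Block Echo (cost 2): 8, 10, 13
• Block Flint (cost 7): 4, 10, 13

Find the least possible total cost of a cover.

Bravo, Comet, Echo together cover every item (Bravo ∪ Comet ∪ Echo = {4, 5, 6, 7, 8, 9, 10, 11, 12, 13}); total cost 11 + 5 + 2 = 18.
The greedy pick Atlas, Comet, Bravo costs 19; no covering selection beats 18.

18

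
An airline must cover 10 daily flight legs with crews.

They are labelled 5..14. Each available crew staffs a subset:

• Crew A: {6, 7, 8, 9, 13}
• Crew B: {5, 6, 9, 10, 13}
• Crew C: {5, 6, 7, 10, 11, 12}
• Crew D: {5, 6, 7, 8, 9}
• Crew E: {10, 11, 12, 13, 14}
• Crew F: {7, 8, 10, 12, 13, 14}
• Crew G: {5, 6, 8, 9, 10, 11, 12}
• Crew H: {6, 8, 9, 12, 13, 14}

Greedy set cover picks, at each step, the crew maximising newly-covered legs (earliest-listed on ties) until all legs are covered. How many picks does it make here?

2

Greedy: pick G (covers 7 new) → pick F (covers 3 new). Total picks: 2.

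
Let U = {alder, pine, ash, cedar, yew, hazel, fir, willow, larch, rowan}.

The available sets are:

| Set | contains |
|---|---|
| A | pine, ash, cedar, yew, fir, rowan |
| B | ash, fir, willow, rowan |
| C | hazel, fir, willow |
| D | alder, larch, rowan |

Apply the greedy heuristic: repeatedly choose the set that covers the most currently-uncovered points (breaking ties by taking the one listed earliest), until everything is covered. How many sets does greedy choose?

3

Greedy: pick A (covers 6 new) → pick C (covers 2 new) → pick D (covers 2 new). Total picks: 3.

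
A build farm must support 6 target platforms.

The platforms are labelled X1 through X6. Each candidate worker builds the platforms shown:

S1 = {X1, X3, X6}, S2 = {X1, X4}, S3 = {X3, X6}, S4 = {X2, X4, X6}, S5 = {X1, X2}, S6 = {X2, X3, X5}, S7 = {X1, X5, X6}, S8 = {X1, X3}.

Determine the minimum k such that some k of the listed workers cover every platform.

3

Take {S2, S4, S6}. Their union is {X1, X2, X3, X4, X5, X6}, which is all 6 platforms.
No 2 of the 8 workers cover everything (all 28 combinations miss at least one platform), so 3 is optimal.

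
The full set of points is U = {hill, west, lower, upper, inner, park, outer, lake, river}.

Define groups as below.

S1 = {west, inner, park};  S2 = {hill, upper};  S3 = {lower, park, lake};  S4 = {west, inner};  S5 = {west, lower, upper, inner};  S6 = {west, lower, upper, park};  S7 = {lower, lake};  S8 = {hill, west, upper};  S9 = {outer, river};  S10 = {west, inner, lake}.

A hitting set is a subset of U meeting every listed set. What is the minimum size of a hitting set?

4

H = {hill, west, lake, river} meets every group (each contains at least one member of H), and |H| = 4.
The groups S2, S3, S4, S9 are pairwise disjoint, so any hitting set needs a separate point for each — at least 4. Hence 4 is optimal.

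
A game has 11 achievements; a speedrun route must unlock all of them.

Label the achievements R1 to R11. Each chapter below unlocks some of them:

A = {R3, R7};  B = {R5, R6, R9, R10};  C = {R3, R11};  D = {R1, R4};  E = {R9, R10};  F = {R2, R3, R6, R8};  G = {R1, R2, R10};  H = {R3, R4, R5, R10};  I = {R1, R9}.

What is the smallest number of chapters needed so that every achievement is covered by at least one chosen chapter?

5

A and B and C and D and F together: A ∪ B ∪ C ∪ D ∪ F = {R1, R2, R3, R4, R5, R6, R7, R8, R9, R10, R11} — every achievement is covered.
No 4 of the 9 chapters cover everything (all 126 combinations miss at least one achievement), so 5 is optimal.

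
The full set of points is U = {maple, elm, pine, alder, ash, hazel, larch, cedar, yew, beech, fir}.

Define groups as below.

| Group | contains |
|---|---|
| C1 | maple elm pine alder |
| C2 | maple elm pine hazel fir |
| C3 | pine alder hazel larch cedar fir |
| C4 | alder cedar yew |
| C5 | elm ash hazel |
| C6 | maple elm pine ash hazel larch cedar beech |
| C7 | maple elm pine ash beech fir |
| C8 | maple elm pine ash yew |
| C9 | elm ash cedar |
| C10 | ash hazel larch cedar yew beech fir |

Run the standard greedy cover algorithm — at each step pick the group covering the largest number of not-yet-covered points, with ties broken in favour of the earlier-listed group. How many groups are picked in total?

3

Greedy: pick C6 (covers 8 new) → pick C3 (covers 2 new) → pick C4 (covers 1 new). Total picks: 3.
(The true minimum cover uses only 2 groups, so greedy is not optimal here.)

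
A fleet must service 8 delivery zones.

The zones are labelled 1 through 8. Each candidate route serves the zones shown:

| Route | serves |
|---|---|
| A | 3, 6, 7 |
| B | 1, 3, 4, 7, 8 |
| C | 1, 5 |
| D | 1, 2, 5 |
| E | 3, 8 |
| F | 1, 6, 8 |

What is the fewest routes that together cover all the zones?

3

Take {B, D, F}. Their union is {1, 2, 3, 4, 5, 6, 7, 8}, which is all 8 zones.
Only D contains 2, so D is forced; the remaining 5 zones need at least 2 more routes (each remaining route adds at most 4) — so at least 3 routes are needed, and 3 is optimal.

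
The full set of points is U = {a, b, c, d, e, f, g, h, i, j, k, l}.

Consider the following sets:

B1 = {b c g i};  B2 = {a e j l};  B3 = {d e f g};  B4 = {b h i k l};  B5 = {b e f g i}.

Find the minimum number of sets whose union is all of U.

4

B1 and B2 and B3 and B4 together: B1 ∪ B2 ∪ B3 ∪ B4 = {a, b, c, d, e, f, g, h, i, j, k, l} — every point is covered.
No 3 of the 5 sets cover everything (all 10 combinations miss at least one point), so 4 is optimal.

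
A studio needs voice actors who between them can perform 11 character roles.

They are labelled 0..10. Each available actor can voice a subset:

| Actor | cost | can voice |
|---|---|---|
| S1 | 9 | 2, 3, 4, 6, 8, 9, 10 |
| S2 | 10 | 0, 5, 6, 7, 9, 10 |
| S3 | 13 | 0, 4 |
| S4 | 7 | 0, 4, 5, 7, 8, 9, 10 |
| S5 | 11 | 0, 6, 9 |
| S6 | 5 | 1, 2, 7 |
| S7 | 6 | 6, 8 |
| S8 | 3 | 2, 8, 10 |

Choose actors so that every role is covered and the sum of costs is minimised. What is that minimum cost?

S1, S4, S6 together cover every role (S1 ∪ S4 ∪ S6 = {0, 1, 2, 3, 4, 5, 6, 7, 8, 9, 10}); total cost 9 + 7 + 5 = 21.
No covering selection has total cost below 21.

21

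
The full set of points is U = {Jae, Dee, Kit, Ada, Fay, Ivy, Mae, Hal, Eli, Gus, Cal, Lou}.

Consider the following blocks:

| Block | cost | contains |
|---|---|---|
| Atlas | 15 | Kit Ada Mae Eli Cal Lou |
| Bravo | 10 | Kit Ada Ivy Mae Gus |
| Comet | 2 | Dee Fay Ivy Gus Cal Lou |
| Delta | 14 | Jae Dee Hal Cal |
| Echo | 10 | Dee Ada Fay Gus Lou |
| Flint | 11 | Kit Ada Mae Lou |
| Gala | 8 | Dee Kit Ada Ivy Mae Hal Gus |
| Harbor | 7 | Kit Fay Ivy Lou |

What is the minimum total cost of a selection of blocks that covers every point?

31

Atlas, Comet, Delta together cover every point (Atlas ∪ Comet ∪ Delta = {Jae, Dee, Kit, Ada, Fay, Ivy, Mae, Hal, Eli, Gus, Cal, Lou}); total cost 15 + 2 + 14 = 31.
The greedy pick Comet, Gala, Delta, Atlas costs 39; no covering selection beats 31.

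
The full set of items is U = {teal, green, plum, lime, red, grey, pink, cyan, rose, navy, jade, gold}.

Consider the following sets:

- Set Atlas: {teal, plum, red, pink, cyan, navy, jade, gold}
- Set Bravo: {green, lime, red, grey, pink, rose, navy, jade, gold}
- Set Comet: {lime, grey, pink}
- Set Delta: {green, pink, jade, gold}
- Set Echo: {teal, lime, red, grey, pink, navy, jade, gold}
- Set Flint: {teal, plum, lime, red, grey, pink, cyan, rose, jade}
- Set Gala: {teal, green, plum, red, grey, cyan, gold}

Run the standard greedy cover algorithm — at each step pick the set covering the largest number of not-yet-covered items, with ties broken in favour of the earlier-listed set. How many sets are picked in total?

Greedy: pick Bravo (covers 9 new) → pick Atlas (covers 3 new). Total picks: 2.

2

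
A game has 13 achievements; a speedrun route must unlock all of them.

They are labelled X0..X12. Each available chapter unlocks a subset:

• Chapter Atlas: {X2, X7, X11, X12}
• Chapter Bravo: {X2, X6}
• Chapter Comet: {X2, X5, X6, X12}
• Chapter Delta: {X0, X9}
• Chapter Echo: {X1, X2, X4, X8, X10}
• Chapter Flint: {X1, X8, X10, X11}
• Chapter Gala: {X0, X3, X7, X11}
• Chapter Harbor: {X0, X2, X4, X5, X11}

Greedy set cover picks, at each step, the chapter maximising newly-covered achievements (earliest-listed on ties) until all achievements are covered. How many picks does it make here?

4

Greedy: pick Echo (covers 5 new) → pick Gala (covers 4 new) → pick Comet (covers 3 new) → pick Delta (covers 1 new). Total picks: 4.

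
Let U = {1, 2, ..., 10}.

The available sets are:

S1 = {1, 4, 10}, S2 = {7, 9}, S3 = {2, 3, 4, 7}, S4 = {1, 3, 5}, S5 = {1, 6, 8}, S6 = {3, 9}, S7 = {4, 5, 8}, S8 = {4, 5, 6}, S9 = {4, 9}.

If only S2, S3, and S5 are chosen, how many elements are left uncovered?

Union of S2, S3, S5 = {1, 2, 3, 4, 6, 7, 8, 9}.
Not covered: 5, 10 — 2 elements.

2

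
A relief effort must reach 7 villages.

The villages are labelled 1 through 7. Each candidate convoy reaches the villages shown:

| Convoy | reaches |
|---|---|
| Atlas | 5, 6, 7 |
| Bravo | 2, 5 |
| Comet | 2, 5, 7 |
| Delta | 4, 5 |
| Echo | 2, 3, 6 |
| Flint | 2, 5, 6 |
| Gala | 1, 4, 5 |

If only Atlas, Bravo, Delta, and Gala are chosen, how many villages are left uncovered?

1

Union of Atlas, Bravo, Delta, Gala = {1, 2, 4, 5, 6, 7}.
Not covered: 3 — 1 village.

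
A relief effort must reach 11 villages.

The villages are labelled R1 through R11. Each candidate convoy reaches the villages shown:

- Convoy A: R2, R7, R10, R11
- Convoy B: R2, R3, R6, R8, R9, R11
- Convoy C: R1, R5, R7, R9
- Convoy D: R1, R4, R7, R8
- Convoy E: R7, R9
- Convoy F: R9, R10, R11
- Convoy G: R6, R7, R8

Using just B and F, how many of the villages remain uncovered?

Union of B, F = {R2, R3, R6, R8, R9, R10, R11}.
Not covered: R1, R4, R5, R7 — 4 villages.

4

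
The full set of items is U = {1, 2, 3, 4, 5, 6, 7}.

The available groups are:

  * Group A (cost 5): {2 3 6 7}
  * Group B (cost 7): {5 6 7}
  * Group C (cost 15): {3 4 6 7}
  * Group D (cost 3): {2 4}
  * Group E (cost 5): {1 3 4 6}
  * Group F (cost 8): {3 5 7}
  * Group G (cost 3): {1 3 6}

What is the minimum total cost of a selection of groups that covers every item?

B, D, G together cover every item (B ∪ D ∪ G = {1, 2, 3, 4, 5, 6, 7}); total cost 7 + 3 + 3 = 13.
No covering selection has total cost below 13.

13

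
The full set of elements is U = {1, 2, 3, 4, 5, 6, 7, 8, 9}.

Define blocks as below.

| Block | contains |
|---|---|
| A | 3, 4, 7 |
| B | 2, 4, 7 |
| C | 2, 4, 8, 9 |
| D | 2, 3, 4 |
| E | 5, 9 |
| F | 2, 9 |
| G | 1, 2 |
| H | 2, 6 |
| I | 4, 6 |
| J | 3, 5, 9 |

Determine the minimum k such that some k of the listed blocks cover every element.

5

B, C, G, I, and J cover everything between them: the union {1, 2, 3, 4, 5, 6, 7, 8, 9} is all of U.
No 4 of the 10 blocks cover everything (all 210 combinations miss at least one element), so 5 is optimal.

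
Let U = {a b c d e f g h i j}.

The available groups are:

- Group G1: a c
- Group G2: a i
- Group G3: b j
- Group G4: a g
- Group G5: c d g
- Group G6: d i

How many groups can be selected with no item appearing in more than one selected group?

3

G2, G3, G5 are pairwise disjoint (G2={a,i}; G3={b,j}; G5={c,d,g}).
Every remaining group overlaps one of these, and no 4 of the listed groups are pairwise disjoint, so 3 is the maximum.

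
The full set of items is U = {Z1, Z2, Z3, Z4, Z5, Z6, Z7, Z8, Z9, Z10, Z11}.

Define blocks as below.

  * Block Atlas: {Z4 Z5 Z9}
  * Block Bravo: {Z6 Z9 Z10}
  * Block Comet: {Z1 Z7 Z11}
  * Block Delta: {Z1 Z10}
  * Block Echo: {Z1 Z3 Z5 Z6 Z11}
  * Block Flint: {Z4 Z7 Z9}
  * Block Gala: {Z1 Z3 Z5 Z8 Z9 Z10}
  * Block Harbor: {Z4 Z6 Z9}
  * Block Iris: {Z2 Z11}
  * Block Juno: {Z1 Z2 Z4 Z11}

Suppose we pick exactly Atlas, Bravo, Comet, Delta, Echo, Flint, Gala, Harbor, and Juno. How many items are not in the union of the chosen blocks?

Union of Atlas, Bravo, Comet, Delta, Echo, Flint, Gala, Harbor, Juno = {Z1, Z2, Z3, Z4, Z5, Z6, Z7, Z8, Z9, Z10, Z11} — that's every item, so 0 are uncovered.

0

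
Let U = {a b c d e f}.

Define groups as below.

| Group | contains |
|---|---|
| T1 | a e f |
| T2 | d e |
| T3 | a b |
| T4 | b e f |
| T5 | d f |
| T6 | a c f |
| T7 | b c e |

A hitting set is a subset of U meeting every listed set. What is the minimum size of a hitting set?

H = {a, e, f} meets every group (each contains at least one member of H), and |H| = 3.
No choice of 2 items meets every group, so 3 is the minimum.

3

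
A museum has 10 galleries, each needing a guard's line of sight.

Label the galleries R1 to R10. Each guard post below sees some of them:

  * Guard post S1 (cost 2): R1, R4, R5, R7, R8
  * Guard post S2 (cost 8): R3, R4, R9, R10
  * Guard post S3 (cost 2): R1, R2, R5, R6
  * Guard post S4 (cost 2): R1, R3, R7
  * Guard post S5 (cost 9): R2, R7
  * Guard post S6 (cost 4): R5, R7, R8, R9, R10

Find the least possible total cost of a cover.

10

S1, S3, S4, S6 together cover every gallery (S1 ∪ S3 ∪ S4 ∪ S6 = {R1, R2, R3, R4, R5, R6, R7, R8, R9, R10}); total cost 2 + 2 + 2 + 4 = 10.
No covering selection has total cost below 10.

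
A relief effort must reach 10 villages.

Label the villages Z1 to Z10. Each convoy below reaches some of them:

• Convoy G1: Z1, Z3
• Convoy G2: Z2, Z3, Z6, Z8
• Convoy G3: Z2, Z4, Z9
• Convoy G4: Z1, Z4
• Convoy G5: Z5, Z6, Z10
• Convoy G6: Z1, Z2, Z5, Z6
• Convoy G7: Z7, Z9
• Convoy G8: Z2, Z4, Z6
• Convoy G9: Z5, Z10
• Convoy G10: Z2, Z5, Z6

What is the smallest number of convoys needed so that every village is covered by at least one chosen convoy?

Take {G2, G4, G5, G7}. Their union is {Z1, Z2, Z3, Z4, Z5, Z6, Z7, Z8, Z9, Z10}, which is all 10 villages.
Only G2 contains Z8, so G2 is forced; the remaining 6 villages need at least 3 more convoys (each remaining convoy adds at most 2) — so at least 4 convoys are needed, and 4 is optimal.

4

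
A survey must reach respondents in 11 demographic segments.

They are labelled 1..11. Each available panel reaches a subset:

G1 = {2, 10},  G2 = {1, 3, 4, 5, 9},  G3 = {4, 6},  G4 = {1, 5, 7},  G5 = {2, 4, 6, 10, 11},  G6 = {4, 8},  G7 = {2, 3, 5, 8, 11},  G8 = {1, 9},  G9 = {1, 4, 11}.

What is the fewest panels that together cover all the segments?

G2 and G4 and G5 and G7 together: G2 ∪ G4 ∪ G5 ∪ G7 = {1, 2, 3, 4, 5, 6, 7, 8, 9, 10, 11} — every segment is covered.
No 3 of the 9 panels cover everything (all 84 combinations miss at least one segment), so 4 is optimal.

4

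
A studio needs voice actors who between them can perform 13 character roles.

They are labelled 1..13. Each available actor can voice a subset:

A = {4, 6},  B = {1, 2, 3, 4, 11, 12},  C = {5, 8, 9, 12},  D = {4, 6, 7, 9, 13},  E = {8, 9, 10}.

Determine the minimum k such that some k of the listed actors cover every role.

4

Take {B, C, D, E}. Their union is {1, 2, 3, 4, 5, 6, 7, 8, 9, 10, 11, 12, 13}, which is all 13 roles.
No 3 of the 5 actors cover everything (all 10 combinations miss at least one role), so 4 is optimal.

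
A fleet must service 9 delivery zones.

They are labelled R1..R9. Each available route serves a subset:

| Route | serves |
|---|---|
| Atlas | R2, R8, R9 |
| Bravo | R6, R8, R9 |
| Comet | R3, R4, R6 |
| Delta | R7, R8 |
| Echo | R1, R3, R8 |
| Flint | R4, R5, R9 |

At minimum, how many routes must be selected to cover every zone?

Atlas and Bravo and Delta and Echo and Flint together: Atlas ∪ Bravo ∪ Delta ∪ Echo ∪ Flint = {R1, R2, R3, R4, R5, R6, R7, R8, R9} — every zone is covered.
No 4 of the 6 routes cover everything (all 15 combinations miss at least one zone), so 5 is optimal.

5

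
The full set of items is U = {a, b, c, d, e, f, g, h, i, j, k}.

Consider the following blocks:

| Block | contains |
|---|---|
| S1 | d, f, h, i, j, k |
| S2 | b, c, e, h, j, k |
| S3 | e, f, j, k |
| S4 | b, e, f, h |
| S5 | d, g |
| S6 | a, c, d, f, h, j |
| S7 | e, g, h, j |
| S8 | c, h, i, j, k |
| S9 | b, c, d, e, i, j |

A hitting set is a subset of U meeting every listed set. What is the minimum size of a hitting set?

The 3 items {d, h, k} hit every block.
No choice of 2 items meets every block, so 3 is the minimum.

3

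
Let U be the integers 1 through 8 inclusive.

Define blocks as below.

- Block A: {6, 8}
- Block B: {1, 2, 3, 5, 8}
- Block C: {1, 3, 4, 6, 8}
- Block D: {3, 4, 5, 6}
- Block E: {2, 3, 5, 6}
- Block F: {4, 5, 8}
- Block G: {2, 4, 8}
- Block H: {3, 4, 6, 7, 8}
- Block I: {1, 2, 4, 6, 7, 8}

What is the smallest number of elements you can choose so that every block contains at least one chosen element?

The 2 elements {3, 8} hit every block.
No single element lies in every block, so at least 2 are needed and 2 is optimal.

2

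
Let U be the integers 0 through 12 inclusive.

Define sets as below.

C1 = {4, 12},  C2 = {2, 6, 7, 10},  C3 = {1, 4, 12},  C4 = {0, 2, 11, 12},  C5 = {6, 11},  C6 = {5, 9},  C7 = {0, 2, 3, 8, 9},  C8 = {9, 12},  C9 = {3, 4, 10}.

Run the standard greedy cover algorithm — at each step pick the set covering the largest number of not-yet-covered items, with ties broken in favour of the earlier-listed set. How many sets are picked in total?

5

Greedy: pick C7 (covers 5 new) → pick C2 (covers 3 new) → pick C3 (covers 3 new) → pick C4 (covers 1 new) → pick C6 (covers 1 new). Total picks: 5.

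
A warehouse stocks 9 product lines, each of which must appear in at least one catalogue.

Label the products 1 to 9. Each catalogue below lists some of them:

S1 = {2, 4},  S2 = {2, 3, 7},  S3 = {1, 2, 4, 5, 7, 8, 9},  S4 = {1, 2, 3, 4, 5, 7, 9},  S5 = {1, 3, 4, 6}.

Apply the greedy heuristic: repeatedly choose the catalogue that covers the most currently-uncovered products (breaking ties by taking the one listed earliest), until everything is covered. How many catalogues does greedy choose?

Greedy: pick S3 (covers 7 new) → pick S5 (covers 2 new). Total picks: 2.

2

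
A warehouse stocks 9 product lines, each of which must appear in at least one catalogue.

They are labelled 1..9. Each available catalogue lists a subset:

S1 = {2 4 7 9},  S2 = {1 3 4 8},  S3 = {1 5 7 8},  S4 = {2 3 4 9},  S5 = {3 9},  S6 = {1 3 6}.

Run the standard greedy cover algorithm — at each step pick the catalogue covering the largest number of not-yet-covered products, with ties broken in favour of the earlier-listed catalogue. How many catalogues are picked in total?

Greedy: pick S1 (covers 4 new) → pick S2 (covers 3 new) → pick S3 (covers 1 new) → pick S6 (covers 1 new). Total picks: 4.
(The true minimum cover uses only 3 catalogues, so greedy is not optimal here.)

4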